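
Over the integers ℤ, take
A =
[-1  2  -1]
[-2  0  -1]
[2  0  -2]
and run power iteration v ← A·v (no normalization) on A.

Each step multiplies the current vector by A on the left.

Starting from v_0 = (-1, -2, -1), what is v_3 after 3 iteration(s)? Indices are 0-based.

v_3 = (4, -12, 24)

v_0 = (-1, -2, -1).
v_1 = A·v_0 = (-2, 3, 0).
v_2 = A·v_1 = (8, 4, -4).
v_3 = A·v_2 = (4, -12, 24).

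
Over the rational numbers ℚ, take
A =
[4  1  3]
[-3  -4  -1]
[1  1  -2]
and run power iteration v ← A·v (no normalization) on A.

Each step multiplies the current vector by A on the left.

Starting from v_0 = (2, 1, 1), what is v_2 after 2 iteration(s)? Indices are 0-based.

v_0 = (2, 1, 1).
v_1 = A·v_0 = (12, -11, 1).
v_2 = A·v_1 = (40, 7, -1).

v_2 = (40, 7, -1)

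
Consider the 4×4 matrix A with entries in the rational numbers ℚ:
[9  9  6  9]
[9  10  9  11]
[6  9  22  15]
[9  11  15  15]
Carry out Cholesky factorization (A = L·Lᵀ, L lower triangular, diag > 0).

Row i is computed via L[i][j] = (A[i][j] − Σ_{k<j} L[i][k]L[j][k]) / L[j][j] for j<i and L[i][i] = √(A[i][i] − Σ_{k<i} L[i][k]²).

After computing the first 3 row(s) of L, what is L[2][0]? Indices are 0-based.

Step 1: L[0][0] = √(9) = 3.
  L[1][0] = (9) / L[0][0] = 3.
Step 2: L[1][1] = √(1) = 1.
  L[2][0] = (6) / L[0][0] = 2.
  L[2][1] = (3) / L[1][1] = 3.
Step 3: L[2][2] = √(9) = 3.

L[2][0] = 2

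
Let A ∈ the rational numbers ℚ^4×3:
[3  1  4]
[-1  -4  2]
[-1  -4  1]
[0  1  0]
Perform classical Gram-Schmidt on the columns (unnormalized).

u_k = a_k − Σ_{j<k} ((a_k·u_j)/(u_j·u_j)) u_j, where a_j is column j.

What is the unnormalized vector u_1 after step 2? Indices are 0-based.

u_1 = (-2, -3, -3, 1)

Step 1: u_0 = a_0 = (3, -1, -1, 0).
Step 2: u_1 = a_1 − (1)·u_0 = (-2, -3, -3, 1).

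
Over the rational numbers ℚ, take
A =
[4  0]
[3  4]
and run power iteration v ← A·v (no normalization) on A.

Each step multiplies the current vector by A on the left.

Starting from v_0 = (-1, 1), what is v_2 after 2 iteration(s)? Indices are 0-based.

v_2 = (-16, -8)

v_0 = (-1, 1).
v_1 = A·v_0 = (-4, 1).
v_2 = A·v_1 = (-16, -8).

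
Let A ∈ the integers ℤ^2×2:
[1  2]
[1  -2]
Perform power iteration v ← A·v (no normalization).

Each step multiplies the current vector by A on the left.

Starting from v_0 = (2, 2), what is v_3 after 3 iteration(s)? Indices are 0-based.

v_3 = (22, -18)

v_0 = (2, 2).
v_1 = A·v_0 = (6, -2).
v_2 = A·v_1 = (2, 10).
v_3 = A·v_2 = (22, -18).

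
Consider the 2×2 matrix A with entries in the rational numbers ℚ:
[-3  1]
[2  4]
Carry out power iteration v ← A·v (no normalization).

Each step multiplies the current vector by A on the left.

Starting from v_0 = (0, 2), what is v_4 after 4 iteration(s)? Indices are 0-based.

v_4 = (58, 652)

v_0 = (0, 2).
v_1 = A·v_0 = (2, 8).
v_2 = A·v_1 = (2, 36).
v_3 = A·v_2 = (30, 148).
v_4 = A·v_3 = (58, 652).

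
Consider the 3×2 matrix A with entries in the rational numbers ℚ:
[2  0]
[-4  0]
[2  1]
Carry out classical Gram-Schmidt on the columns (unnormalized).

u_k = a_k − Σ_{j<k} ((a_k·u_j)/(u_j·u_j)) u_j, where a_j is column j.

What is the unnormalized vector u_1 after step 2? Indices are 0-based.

Step 1: u_0 = a_0 = (2, -4, 2).
Step 2: u_1 = a_1 − (1/12)·u_0 = (-1/6, 1/3, 5/6).

u_1 = (-1/6, 1/3, 5/6)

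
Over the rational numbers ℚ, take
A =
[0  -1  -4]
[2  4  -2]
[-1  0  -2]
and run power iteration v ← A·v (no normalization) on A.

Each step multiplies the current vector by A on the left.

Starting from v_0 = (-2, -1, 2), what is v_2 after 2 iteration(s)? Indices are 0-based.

v_2 = (20, -58, 11)

v_0 = (-2, -1, 2).
v_1 = A·v_0 = (-7, -12, -2).
v_2 = A·v_1 = (20, -58, 11).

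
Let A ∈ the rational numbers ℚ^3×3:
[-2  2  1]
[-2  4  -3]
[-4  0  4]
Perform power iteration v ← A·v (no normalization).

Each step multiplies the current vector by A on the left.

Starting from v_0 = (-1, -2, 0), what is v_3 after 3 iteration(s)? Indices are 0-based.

v_3 = (-32, -192, 112)

v_0 = (-1, -2, 0).
v_1 = A·v_0 = (-2, -6, 4).
v_2 = A·v_1 = (-4, -32, 24).
v_3 = A·v_2 = (-32, -192, 112).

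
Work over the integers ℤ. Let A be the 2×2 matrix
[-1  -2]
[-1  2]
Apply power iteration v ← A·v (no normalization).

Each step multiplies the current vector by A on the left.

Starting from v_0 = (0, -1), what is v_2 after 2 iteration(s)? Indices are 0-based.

v_0 = (0, -1).
v_1 = A·v_0 = (2, -2).
v_2 = A·v_1 = (2, -6).

v_2 = (2, -6)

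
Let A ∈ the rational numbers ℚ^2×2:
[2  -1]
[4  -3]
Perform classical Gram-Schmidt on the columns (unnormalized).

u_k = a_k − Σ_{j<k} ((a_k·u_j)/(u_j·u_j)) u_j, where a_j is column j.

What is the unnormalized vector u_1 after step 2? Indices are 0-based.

u_1 = (2/5, -1/5)

Step 1: u_0 = a_0 = (2, 4).
Step 2: u_1 = a_1 − (-7/10)·u_0 = (2/5, -1/5).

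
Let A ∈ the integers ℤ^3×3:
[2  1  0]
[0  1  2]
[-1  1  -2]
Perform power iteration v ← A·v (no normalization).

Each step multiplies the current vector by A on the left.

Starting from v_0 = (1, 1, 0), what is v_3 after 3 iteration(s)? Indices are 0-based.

v_0 = (1, 1, 0).
v_1 = A·v_0 = (3, 1, 0).
v_2 = A·v_1 = (7, 1, -2).
v_3 = A·v_2 = (15, -3, -2).

v_3 = (15, -3, -2)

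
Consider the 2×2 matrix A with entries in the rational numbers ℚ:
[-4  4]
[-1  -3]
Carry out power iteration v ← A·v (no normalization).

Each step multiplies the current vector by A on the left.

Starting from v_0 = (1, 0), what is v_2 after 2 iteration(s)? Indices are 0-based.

v_0 = (1, 0).
v_1 = A·v_0 = (-4, -1).
v_2 = A·v_1 = (12, 7).

v_2 = (12, 7)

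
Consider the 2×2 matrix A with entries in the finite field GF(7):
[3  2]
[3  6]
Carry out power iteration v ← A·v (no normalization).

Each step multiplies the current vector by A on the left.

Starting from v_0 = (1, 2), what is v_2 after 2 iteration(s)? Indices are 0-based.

v_2 = (2, 6)

v_0 = (1, 2).
v_1 = A·v_0 = (0, 1).
v_2 = A·v_1 = (2, 6).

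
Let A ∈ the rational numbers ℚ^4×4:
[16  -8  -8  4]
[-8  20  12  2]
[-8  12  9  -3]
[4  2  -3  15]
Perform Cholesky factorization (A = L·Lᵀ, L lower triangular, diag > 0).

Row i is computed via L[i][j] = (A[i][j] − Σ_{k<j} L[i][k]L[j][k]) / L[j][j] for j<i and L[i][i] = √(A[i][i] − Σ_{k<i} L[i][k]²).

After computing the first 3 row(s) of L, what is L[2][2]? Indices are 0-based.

Step 1: L[0][0] = √(16) = 4.
  L[1][0] = (-8) / L[0][0] = -2.
Step 2: L[1][1] = √(16) = 4.
  L[2][0] = (-8) / L[0][0] = -2.
  L[2][1] = (8) / L[1][1] = 2.
Step 3: L[2][2] = √(1) = 1.

L[2][2] = 1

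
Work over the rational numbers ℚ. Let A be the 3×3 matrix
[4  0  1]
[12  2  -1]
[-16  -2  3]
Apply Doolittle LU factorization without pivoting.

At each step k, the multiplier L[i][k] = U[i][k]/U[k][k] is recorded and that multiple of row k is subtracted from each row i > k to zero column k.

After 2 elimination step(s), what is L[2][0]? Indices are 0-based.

L[2][0] = -4

[col 0] pivot 4
  R1 -= 3*R0 → (0, 2, -4)  (L[1][0] := 3)
  R2 -= -4*R0 → (0, -2, 7)  (L[2][0] := -4)
[col 1] pivot 2
  R2 -= -1*R1 → (0, 0, 3)  (L[2][1] := -1)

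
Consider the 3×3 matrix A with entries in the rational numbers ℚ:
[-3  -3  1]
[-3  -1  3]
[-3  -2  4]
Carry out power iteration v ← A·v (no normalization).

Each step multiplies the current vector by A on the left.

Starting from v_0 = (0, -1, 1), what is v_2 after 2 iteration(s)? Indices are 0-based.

v_0 = (0, -1, 1).
v_1 = A·v_0 = (4, 4, 6).
v_2 = A·v_1 = (-18, 2, 4).

v_2 = (-18, 2, 4)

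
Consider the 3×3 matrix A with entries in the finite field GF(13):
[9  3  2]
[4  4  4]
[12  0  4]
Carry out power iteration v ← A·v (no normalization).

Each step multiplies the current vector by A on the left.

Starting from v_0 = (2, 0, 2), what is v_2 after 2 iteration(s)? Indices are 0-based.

v_0 = (2, 0, 2).
v_1 = A·v_0 = (9, 3, 6).
v_2 = A·v_1 = (11, 7, 2).

v_2 = (11, 7, 2)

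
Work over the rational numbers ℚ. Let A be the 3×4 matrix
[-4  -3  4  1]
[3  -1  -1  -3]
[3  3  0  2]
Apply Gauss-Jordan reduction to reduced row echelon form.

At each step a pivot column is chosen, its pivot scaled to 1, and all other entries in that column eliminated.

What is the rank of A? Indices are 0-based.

[1] R0 /= -4  ⇒  (1, 3/4, -1, -1/4)
     R1 -= 3·R0  ⇒  (0, -13/4, 2, -9/4)
     R2 -= 3·R0  ⇒  (0, 3/4, 3, 11/4)
[2] R1 /= -13/4  ⇒  (0, 1, -8/13, 9/13)
     R0 -= 3/4·R1  ⇒  (1, 0, -7/13, -10/13)
     R2 -= 3/4·R1  ⇒  (0, 0, 45/13, 29/13)
[3] R2 /= 45/13  ⇒  (0, 0, 1, 29/45)
     R0 -= -7/13·R2  ⇒  (1, 0, 0, -19/45)
     R1 -= -8/13·R2  ⇒  (0, 1, 0, 49/45)

rank = 3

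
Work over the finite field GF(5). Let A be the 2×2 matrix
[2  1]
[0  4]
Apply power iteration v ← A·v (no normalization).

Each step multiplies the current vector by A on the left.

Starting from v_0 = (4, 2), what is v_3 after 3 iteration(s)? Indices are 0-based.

v_0 = (4, 2).
v_1 = A·v_0 = (0, 3).
v_2 = A·v_1 = (3, 2).
v_3 = A·v_2 = (3, 3).

v_3 = (3, 3)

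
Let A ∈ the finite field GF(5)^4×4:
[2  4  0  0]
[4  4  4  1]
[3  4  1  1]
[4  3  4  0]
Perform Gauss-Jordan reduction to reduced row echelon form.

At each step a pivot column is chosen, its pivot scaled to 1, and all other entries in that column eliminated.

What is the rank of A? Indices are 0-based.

step 1: normalize row 0 (÷2) = (1, 2, 0, 0)
  row 1: subtract 4×row0 = (0, 1, 4, 1)
  row 2: subtract 3×row0 = (0, 3, 1, 1)
  row 3: subtract 4×row0 = (0, 0, 4, 0)
step 2: normalize row 1 (÷1) = (0, 1, 4, 1)
  row 0: subtract 2×row1 = (1, 0, 2, 3)
  row 2: subtract 3×row1 = (0, 0, 4, 3)
step 3: normalize row 2 (÷4) = (0, 0, 1, 2)
  row 0: subtract 2×row2 = (1, 0, 0, 4)
  row 1: subtract 4×row2 = (0, 1, 0, 3)
  row 3: subtract 4×row2 = (0, 0, 0, 2)
step 4: normalize row 3 (÷2) = (0, 0, 0, 1)
  row 0: subtract 4×row3 = (1, 0, 0, 0)
  row 1: subtract 3×row3 = (0, 1, 0, 0)
  row 2: subtract 2×row3 = (0, 0, 1, 0)

rank = 4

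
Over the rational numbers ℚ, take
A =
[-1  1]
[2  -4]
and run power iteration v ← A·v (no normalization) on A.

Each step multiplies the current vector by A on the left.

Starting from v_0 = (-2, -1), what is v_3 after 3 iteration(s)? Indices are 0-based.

v_3 = (3, -10)

v_0 = (-2, -1).
v_1 = A·v_0 = (1, 0).
v_2 = A·v_1 = (-1, 2).
v_3 = A·v_2 = (3, -10).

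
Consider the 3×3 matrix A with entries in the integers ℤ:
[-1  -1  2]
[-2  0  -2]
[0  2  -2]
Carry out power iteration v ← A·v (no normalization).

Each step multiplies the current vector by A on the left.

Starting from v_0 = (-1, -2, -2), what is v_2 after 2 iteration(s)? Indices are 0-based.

v_0 = (-1, -2, -2).
v_1 = A·v_0 = (-1, 6, 0).
v_2 = A·v_1 = (-5, 2, 12).

v_2 = (-5, 2, 12)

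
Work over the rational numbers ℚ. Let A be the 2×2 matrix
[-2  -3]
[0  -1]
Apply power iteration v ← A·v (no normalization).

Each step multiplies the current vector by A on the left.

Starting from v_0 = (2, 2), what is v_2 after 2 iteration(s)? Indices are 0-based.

v_0 = (2, 2).
v_1 = A·v_0 = (-10, -2).
v_2 = A·v_1 = (26, 2).

v_2 = (26, 2)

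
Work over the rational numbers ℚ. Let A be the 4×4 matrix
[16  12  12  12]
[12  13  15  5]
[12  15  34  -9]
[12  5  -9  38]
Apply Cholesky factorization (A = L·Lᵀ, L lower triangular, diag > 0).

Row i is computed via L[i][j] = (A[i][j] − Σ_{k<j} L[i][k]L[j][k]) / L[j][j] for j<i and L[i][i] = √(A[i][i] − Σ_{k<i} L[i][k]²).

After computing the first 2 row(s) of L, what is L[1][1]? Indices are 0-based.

Step 1: L[0][0] = √(16) = 4.
  L[1][0] = (12) / L[0][0] = 3.
Step 2: L[1][1] = √(4) = 2.

L[1][1] = 2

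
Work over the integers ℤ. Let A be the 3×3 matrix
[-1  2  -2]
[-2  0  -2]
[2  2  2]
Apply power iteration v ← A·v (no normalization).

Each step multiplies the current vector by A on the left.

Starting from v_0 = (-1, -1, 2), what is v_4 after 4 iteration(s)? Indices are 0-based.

v_4 = (17, -82, 134)

v_0 = (-1, -1, 2).
v_1 = A·v_0 = (-5, -2, 0).
v_2 = A·v_1 = (1, 10, -14).
v_3 = A·v_2 = (47, 26, -6).
v_4 = A·v_3 = (17, -82, 134).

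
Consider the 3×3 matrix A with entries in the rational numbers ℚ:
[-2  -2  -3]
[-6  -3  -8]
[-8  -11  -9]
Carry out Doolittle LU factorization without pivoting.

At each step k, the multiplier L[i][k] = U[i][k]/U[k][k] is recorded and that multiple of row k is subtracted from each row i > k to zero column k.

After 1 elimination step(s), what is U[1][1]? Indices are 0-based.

k=0: U[0][0]=-2
  eliminate (1,0): mult=3, new row 1: (0, 3, 1); set L[1][0]=3
  eliminate (2,0): mult=4, new row 2: (0, -3, 3); set L[2][0]=4

U[1][1] = 3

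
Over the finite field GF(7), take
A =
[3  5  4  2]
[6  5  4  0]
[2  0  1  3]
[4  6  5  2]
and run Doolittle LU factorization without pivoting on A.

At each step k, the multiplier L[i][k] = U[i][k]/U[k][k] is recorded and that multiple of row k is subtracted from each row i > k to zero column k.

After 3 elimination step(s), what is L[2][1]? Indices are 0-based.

[col 0] pivot 3
  R1 -= 2*R0 → (0, 2, 3, 3)  (L[1][0] := 2)
  R2 -= 3*R0 → (0, 6, 3, 4)  (L[2][0] := 3)
  R3 -= 6*R0 → (0, 4, 2, 4)  (L[3][0] := 6)
[col 1] pivot 2
  R2 -= 3*R1 → (0, 0, 1, 2)  (L[2][1] := 3)
  R3 -= 2*R1 → (0, 0, 3, 5)  (L[3][1] := 2)
[col 2] pivot 1
  R3 -= 3*R2 → (0, 0, 0, 6)  (L[3][2] := 3)

L[2][1] = 3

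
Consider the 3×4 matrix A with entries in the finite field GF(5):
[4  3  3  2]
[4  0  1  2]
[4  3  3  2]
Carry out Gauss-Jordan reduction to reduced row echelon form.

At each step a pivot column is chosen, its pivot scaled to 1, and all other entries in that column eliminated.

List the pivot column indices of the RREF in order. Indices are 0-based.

pivot(0,0)=4: scale R0 → (1, 2, 2, 3)
  clear (1,0): R1 −= (4)R0 → (0, 2, 3, 0)
  clear (2,0): R2 −= (4)R0 → (0, 0, 0, 0)
pivot(1,1)=2: scale R1 → (0, 1, 4, 0)
  clear (0,1): R0 −= (2)R1 → (1, 0, 4, 3)
col 2: no nonzero at/below row 2; advance.
col 3: no nonzero at/below row 2; advance.

pivot columns: 0, 1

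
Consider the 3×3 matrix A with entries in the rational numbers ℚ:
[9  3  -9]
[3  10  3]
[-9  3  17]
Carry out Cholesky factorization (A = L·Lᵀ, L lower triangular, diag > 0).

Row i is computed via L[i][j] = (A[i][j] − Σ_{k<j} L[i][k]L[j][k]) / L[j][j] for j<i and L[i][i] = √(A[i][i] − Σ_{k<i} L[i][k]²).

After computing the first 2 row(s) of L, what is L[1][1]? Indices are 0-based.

Step 1: L[0][0] = √(9) = 3.
  L[1][0] = (3) / L[0][0] = 1.
Step 2: L[1][1] = √(9) = 3.

L[1][1] = 3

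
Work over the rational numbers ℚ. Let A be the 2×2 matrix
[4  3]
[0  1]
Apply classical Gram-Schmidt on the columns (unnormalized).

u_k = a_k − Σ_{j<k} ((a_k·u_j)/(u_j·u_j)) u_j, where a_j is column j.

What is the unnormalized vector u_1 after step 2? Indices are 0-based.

u_1 = (0, 1)

Step 1: u_0 = a_0 = (4, 0).
Step 2: u_1 = a_1 − (3/4)·u_0 = (0, 1).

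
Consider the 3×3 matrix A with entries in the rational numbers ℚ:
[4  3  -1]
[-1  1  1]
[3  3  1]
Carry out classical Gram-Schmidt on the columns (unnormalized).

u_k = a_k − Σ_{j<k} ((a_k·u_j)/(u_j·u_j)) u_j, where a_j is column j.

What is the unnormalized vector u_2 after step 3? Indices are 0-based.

u_2 = (-30/47, -15/47, 35/47)

Step 1: u_0 = a_0 = (4, -1, 3).
Step 2: u_1 = a_1 − (10/13)·u_0 = (-1/13, 23/13, 9/13).
Step 3: u_2 = a_2 − (-1/13)·u_0 − (33/47)·u_1 = (-30/47, -15/47, 35/47).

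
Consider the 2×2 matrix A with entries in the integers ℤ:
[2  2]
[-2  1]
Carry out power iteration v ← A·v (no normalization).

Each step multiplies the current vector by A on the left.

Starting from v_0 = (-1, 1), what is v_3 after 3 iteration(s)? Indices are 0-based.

v_0 = (-1, 1).
v_1 = A·v_0 = (0, 3).
v_2 = A·v_1 = (6, 3).
v_3 = A·v_2 = (18, -9).

v_3 = (18, -9)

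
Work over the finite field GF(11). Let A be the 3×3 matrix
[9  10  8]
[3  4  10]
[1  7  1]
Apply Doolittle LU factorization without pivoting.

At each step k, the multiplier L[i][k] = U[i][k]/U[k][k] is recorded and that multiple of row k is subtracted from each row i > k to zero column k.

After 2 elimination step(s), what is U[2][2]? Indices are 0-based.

U[2][2] = 5

k=0: U[0][0]=9
  eliminate (1,0): mult=4, new row 1: (0, 8, 0); set L[1][0]=4
  eliminate (2,0): mult=5, new row 2: (0, 1, 5); set L[2][0]=5
k=1: U[1][1]=8
  eliminate (2,1): mult=7, new row 2: (0, 0, 5); set L[2][1]=7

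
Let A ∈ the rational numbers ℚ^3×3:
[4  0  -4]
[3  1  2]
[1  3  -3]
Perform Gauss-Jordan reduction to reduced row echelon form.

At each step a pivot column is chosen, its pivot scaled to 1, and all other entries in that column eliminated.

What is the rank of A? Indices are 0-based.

pivot(0,0)=4: scale R0 → (1, 0, -1)
  clear (1,0): R1 −= (3)R0 → (0, 1, 5)
  clear (2,0): R2 −= (1)R0 → (0, 3, -2)
pivot(1,1)=1: scale R1 → (0, 1, 5)
  clear (2,1): R2 −= (3)R1 → (0, 0, -17)
pivot(2,2)=-17: scale R2 → (0, 0, 1)
  clear (0,2): R0 −= (-1)R2 → (1, 0, 0)
  clear (1,2): R1 −= (5)R2 → (0, 1, 0)

rank = 3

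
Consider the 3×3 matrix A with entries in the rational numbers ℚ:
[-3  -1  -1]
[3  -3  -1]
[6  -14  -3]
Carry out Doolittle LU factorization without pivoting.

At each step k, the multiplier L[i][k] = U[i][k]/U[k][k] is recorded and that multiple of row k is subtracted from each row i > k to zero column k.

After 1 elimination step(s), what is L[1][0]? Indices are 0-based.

L[1][0] = -1

Step 1: pivot at (0,0) is -3.
  row1 ← row1 − (-1)·row0  ⇒  L[1][0]=-1, U row1=(0, -4, -2)
  row2 ← row2 − (-2)·row0  ⇒  L[2][0]=-2, U row2=(0, -16, -5)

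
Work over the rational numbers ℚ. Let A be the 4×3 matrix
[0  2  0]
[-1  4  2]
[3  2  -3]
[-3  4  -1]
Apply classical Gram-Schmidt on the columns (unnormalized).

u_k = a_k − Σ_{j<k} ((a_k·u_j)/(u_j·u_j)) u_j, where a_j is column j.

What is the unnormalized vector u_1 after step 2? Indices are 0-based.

Step 1: u_0 = a_0 = (0, -1, 3, -3).
Step 2: u_1 = a_1 − (-10/19)·u_0 = (2, 66/19, 68/19, 46/19).

u_1 = (2, 66/19, 68/19, 46/19)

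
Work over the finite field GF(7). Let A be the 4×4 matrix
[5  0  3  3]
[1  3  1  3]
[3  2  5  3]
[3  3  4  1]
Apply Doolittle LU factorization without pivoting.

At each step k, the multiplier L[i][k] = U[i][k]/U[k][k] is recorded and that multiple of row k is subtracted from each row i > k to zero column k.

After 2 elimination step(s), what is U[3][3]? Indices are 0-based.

Step 1: pivot at (0,0) is 5.
  row1 ← row1 − (3)·row0  ⇒  L[1][0]=3, U row1=(0, 3, 6, 1)
  row2 ← row2 − (2)·row0  ⇒  L[2][0]=2, U row2=(0, 2, 6, 4)
  row3 ← row3 − (2)·row0  ⇒  L[3][0]=2, U row3=(0, 3, 5, 2)
Step 2: pivot at (1,1) is 3.
  row2 ← row2 − (3)·row1  ⇒  L[2][1]=3, U row2=(0, 0, 2, 1)
  row3 ← row3 − (1)·row1  ⇒  L[3][1]=1, U row3=(0, 0, 6, 1)

U[3][3] = 1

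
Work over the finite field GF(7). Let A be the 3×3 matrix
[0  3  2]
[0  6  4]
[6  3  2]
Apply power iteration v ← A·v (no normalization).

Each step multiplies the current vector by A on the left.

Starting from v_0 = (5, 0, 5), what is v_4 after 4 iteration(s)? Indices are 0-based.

v_4 = (1, 2, 0)

v_0 = (5, 0, 5).
v_1 = A·v_0 = (3, 6, 5).
v_2 = A·v_1 = (0, 0, 4).
v_3 = A·v_2 = (1, 2, 1).
v_4 = A·v_3 = (1, 2, 0).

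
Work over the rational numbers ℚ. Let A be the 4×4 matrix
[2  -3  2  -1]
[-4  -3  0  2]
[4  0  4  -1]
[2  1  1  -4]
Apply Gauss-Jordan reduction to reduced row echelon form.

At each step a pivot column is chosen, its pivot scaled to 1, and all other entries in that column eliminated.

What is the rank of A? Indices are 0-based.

rank = 4

[1] R0 /= 2  ⇒  (1, -3/2, 1, -1/2)
     R1 -= -4·R0  ⇒  (0, -9, 4, 0)
     R2 -= 4·R0  ⇒  (0, 6, 0, 1)
     R3 -= 2·R0  ⇒  (0, 4, -1, -3)
[2] R1 /= -9  ⇒  (0, 1, -4/9, 0)
     R0 -= -3/2·R1  ⇒  (1, 0, 1/3, -1/2)
     R2 -= 6·R1  ⇒  (0, 0, 8/3, 1)
     R3 -= 4·R1  ⇒  (0, 0, 7/9, -3)
[3] R2 /= 8/3  ⇒  (0, 0, 1, 3/8)
     R0 -= 1/3·R2  ⇒  (1, 0, 0, -5/8)
     R1 -= -4/9·R2  ⇒  (0, 1, 0, 1/6)
     R3 -= 7/9·R2  ⇒  (0, 0, 0, -79/24)
[4] R3 /= -79/24  ⇒  (0, 0, 0, 1)
     R0 -= -5/8·R3  ⇒  (1, 0, 0, 0)
     R1 -= 1/6·R3  ⇒  (0, 1, 0, 0)
     R2 -= 3/8·R3  ⇒  (0, 0, 1, 0)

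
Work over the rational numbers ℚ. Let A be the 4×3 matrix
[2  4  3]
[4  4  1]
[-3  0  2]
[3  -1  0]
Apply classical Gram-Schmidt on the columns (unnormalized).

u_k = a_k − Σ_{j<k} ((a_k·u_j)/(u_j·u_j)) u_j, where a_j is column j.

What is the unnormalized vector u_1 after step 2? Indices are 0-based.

Step 1: u_0 = a_0 = (2, 4, -3, 3).
Step 2: u_1 = a_1 − (21/38)·u_0 = (55/19, 34/19, 63/38, -101/38).

u_1 = (55/19, 34/19, 63/38, -101/38)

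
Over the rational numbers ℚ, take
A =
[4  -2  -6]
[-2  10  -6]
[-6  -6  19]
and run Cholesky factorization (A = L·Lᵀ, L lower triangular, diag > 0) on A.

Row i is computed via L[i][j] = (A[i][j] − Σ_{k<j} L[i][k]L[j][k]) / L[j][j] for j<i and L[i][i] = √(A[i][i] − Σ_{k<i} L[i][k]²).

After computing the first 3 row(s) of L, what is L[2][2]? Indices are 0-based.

Step 1: L[0][0] = √(4) = 2.
  L[1][0] = (-2) / L[0][0] = -1.
Step 2: L[1][1] = √(9) = 3.
  L[2][0] = (-6) / L[0][0] = -3.
  L[2][1] = (-9) / L[1][1] = -3.
Step 3: L[2][2] = √(1) = 1.

L[2][2] = 1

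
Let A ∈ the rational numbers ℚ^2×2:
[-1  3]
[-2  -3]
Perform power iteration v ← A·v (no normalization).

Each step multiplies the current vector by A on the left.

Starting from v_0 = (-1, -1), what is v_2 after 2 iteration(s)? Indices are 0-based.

v_0 = (-1, -1).
v_1 = A·v_0 = (-2, 5).
v_2 = A·v_1 = (17, -11).

v_2 = (17, -11)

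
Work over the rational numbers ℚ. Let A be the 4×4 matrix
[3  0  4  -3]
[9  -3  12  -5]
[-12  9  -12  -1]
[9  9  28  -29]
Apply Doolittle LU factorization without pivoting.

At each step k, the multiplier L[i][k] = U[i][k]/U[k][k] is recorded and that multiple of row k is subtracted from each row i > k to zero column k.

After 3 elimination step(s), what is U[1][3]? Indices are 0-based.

U[1][3] = 4

k=0: U[0][0]=3
  eliminate (1,0): mult=3, new row 1: (0, -3, 0, 4); set L[1][0]=3
  eliminate (2,0): mult=-4, new row 2: (0, 9, 4, -13); set L[2][0]=-4
  eliminate (3,0): mult=3, new row 3: (0, 9, 16, -20); set L[3][0]=3
k=1: U[1][1]=-3
  eliminate (2,1): mult=-3, new row 2: (0, 0, 4, -1); set L[2][1]=-3
  eliminate (3,1): mult=-3, new row 3: (0, 0, 16, -8); set L[3][1]=-3
k=2: U[2][2]=4
  eliminate (3,2): mult=4, new row 3: (0, 0, 0, -4); set L[3][2]=4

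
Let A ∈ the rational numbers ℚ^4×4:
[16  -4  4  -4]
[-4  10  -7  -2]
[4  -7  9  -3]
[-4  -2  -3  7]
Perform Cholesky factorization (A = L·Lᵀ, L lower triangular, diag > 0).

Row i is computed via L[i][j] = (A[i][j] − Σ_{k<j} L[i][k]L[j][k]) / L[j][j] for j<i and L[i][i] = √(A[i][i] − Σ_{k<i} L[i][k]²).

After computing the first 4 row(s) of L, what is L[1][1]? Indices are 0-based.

Step 1: L[0][0] = √(16) = 4.
  L[1][0] = (-4) / L[0][0] = -1.
Step 2: L[1][1] = √(9) = 3.
  L[2][0] = (4) / L[0][0] = 1.
  L[2][1] = (-6) / L[1][1] = -2.
Step 3: L[2][2] = √(4) = 2.
  L[3][0] = (-4) / L[0][0] = -1.
  L[3][1] = (-3) / L[1][1] = -1.
  L[3][2] = (-4) / L[2][2] = -2.
Step 4: L[3][3] = √(1) = 1.

L[1][1] = 3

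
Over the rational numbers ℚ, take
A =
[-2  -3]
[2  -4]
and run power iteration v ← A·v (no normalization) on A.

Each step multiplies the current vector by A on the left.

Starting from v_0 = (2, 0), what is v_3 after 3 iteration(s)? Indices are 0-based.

v_3 = (80, 88)

v_0 = (2, 0).
v_1 = A·v_0 = (-4, 4).
v_2 = A·v_1 = (-4, -24).
v_3 = A·v_2 = (80, 88).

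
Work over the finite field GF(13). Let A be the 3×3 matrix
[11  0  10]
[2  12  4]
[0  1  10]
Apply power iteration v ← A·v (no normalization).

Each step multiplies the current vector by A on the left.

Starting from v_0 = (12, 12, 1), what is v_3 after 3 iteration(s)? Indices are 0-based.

v_0 = (12, 12, 1).
v_1 = A·v_0 = (12, 3, 9).
v_2 = A·v_1 = (1, 5, 2).
v_3 = A·v_2 = (5, 5, 12).

v_3 = (5, 5, 12)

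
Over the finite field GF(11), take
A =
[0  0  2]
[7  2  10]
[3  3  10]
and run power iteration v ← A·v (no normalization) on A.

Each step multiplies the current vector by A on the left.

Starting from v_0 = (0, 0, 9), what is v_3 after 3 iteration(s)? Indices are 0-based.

v_3 = (6, 6, 8)

v_0 = (0, 0, 9).
v_1 = A·v_0 = (7, 2, 2).
v_2 = A·v_1 = (4, 7, 3).
v_3 = A·v_2 = (6, 6, 8).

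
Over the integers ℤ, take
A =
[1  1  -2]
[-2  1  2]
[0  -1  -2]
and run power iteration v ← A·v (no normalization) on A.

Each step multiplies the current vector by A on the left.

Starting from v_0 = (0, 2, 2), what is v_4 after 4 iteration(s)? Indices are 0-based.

v_0 = (0, 2, 2).
v_1 = A·v_0 = (-2, 6, -6).
v_2 = A·v_1 = (16, -2, 6).
v_3 = A·v_2 = (2, -22, -10).
v_4 = A·v_3 = (0, -46, 42).

v_4 = (0, -46, 42)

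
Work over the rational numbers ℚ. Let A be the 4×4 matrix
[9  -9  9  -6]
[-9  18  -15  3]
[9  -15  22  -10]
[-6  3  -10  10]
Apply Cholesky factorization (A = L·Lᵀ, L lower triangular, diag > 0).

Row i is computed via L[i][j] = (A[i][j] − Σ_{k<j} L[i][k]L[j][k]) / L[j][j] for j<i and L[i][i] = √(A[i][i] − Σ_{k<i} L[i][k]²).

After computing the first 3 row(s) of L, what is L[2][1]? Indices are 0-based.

L[2][1] = -2

Step 1: L[0][0] = √(9) = 3.
  L[1][0] = (-9) / L[0][0] = -3.
Step 2: L[1][1] = √(9) = 3.
  L[2][0] = (9) / L[0][0] = 3.
  L[2][1] = (-6) / L[1][1] = -2.
Step 3: L[2][2] = √(9) = 3.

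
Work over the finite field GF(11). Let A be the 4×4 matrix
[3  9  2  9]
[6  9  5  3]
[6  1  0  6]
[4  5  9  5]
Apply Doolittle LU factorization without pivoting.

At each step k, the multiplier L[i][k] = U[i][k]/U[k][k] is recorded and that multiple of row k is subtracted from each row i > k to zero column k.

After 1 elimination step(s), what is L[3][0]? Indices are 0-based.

k=0: U[0][0]=3
  eliminate (1,0): mult=2, new row 1: (0, 2, 1, 7); set L[1][0]=2
  eliminate (2,0): mult=2, new row 2: (0, 5, 7, 10); set L[2][0]=2
  eliminate (3,0): mult=5, new row 3: (0, 4, 10, 4); set L[3][0]=5

L[3][0] = 5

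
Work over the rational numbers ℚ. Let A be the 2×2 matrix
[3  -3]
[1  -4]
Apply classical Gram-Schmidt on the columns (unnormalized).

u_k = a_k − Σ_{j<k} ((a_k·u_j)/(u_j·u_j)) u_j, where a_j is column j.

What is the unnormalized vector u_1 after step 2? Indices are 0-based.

u_1 = (9/10, -27/10)

Step 1: u_0 = a_0 = (3, 1).
Step 2: u_1 = a_1 − (-13/10)·u_0 = (9/10, -27/10).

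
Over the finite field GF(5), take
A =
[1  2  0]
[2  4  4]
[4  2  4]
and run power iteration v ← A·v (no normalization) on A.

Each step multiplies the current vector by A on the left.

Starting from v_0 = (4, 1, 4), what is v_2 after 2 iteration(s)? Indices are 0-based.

v_0 = (4, 1, 4).
v_1 = A·v_0 = (1, 3, 4).
v_2 = A·v_1 = (2, 0, 1).

v_2 = (2, 0, 1)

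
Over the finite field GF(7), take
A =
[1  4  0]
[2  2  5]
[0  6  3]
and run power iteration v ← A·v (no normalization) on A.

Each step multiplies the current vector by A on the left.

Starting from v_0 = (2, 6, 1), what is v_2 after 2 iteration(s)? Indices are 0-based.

v_2 = (5, 2, 5)

v_0 = (2, 6, 1).
v_1 = A·v_0 = (5, 0, 4).
v_2 = A·v_1 = (5, 2, 5).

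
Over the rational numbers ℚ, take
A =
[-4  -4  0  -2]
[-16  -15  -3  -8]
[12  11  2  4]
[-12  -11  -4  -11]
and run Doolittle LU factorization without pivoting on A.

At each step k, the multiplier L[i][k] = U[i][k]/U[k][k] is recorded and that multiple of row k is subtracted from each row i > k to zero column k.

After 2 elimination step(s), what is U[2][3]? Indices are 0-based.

U[2][3] = -2

[col 0] pivot -4
  R1 -= 4*R0 → (0, 1, -3, 0)  (L[1][0] := 4)
  R2 -= -3*R0 → (0, -1, 2, -2)  (L[2][0] := -3)
  R3 -= 3*R0 → (0, 1, -4, -5)  (L[3][0] := 3)
[col 1] pivot 1
  R2 -= -1*R1 → (0, 0, -1, -2)  (L[2][1] := -1)
  R3 -= 1*R1 → (0, 0, -1, -5)  (L[3][1] := 1)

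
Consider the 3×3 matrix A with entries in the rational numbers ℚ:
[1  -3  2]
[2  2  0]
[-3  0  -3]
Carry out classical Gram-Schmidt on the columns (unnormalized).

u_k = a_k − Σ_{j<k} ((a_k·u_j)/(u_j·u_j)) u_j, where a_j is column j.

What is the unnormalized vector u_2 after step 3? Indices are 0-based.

Step 1: u_0 = a_0 = (1, 2, -3).
Step 2: u_1 = a_1 − (1/14)·u_0 = (-43/14, 13/7, 3/14).
Step 3: u_2 = a_2 − (11/14)·u_0 − (-95/181)·u_1 = (-72/181, -108/181, -96/181).

u_2 = (-72/181, -108/181, -96/181)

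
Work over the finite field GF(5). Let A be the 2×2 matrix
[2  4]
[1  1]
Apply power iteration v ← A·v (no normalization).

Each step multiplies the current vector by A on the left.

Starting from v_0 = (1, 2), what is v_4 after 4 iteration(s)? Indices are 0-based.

v_4 = (2, 1)

v_0 = (1, 2).
v_1 = A·v_0 = (0, 3).
v_2 = A·v_1 = (2, 3).
v_3 = A·v_2 = (1, 0).
v_4 = A·v_3 = (2, 1).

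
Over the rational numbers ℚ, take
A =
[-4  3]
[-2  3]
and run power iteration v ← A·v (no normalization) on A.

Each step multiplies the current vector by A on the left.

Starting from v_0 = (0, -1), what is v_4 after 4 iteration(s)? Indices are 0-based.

v_4 = (39, -3)

v_0 = (0, -1).
v_1 = A·v_0 = (-3, -3).
v_2 = A·v_1 = (3, -3).
v_3 = A·v_2 = (-21, -15).
v_4 = A·v_3 = (39, -3).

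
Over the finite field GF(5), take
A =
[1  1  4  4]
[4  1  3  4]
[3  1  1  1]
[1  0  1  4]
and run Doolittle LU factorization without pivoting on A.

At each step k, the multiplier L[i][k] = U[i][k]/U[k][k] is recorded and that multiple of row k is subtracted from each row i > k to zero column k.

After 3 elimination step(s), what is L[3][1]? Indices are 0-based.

L[3][1] = 2

k=0: U[0][0]=1
  eliminate (1,0): mult=4, new row 1: (0, 2, 2, 3); set L[1][0]=4
  eliminate (2,0): mult=3, new row 2: (0, 3, 4, 4); set L[2][0]=3
  eliminate (3,0): mult=1, new row 3: (0, 4, 2, 0); set L[3][0]=1
k=1: U[1][1]=2
  eliminate (2,1): mult=4, new row 2: (0, 0, 1, 2); set L[2][1]=4
  eliminate (3,1): mult=2, new row 3: (0, 0, 3, 4); set L[3][1]=2
k=2: U[2][2]=1
  eliminate (3,2): mult=3, new row 3: (0, 0, 0, 3); set L[3][2]=3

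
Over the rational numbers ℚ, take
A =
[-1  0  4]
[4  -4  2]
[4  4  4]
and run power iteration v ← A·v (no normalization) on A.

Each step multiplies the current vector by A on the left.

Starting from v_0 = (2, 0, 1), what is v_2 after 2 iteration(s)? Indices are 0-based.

v_2 = (46, -8, 96)

v_0 = (2, 0, 1).
v_1 = A·v_0 = (2, 10, 12).
v_2 = A·v_1 = (46, -8, 96).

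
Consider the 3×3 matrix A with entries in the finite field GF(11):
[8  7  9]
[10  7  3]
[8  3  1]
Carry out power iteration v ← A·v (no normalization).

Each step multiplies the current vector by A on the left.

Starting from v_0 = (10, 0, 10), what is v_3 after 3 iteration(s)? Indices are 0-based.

v_0 = (10, 0, 10).
v_1 = A·v_0 = (5, 9, 2).
v_2 = A·v_1 = (0, 9, 3).
v_3 = A·v_2 = (2, 6, 8).

v_3 = (2, 6, 8)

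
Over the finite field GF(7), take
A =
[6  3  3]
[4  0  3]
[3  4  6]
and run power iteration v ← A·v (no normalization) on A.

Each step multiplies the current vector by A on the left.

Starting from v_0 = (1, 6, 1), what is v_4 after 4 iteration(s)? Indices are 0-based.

v_0 = (1, 6, 1).
v_1 = A·v_0 = (6, 0, 5).
v_2 = A·v_1 = (2, 4, 6).
v_3 = A·v_2 = (0, 5, 2).
v_4 = A·v_3 = (0, 6, 4).

v_4 = (0, 6, 4)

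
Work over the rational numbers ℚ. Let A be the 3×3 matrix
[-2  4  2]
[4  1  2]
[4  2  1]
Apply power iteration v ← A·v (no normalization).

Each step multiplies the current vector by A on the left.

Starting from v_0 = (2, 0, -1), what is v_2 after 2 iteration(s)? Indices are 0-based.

v_2 = (50, -4, -5)

v_0 = (2, 0, -1).
v_1 = A·v_0 = (-6, 6, 7).
v_2 = A·v_1 = (50, -4, -5).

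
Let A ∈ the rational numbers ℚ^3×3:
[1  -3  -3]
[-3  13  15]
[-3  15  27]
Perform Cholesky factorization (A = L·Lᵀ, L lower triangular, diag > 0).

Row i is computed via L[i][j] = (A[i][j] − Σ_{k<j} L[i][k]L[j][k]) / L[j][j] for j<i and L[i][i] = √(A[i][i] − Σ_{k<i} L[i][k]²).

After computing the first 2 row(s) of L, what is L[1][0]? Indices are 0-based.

Step 1: L[0][0] = √(1) = 1.
  L[1][0] = (-3) / L[0][0] = -3.
Step 2: L[1][1] = √(4) = 2.

L[1][0] = -3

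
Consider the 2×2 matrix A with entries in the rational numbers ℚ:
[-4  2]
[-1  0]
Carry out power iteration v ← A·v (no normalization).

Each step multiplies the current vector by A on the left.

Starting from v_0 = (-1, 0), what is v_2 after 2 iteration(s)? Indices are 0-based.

v_0 = (-1, 0).
v_1 = A·v_0 = (4, 1).
v_2 = A·v_1 = (-14, -4).

v_2 = (-14, -4)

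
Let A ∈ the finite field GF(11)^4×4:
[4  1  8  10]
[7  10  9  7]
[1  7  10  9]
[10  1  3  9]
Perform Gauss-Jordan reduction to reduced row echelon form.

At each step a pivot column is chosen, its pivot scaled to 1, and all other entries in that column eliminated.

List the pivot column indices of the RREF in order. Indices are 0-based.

pivot columns: 0, 1, 2, 3

step 1: normalize row 0 (÷4) = (1, 3, 2, 8)
  row 1: subtract 7×row0 = (0, 0, 6, 6)
  row 2: subtract 1×row0 = (0, 4, 8, 1)
  row 3: subtract 10×row0 = (0, 4, 5, 6)
step 2: exchange rows 1,2
step 2: normalize row 1 (÷4) = (0, 1, 2, 3)
  row 0: subtract 3×row1 = (1, 0, 7, 10)
  row 3: subtract 4×row1 = (0, 0, 8, 5)
step 3: normalize row 2 (÷6) = (0, 0, 1, 1)
  row 0: subtract 7×row2 = (1, 0, 0, 3)
  row 1: subtract 2×row2 = (0, 1, 0, 1)
  row 3: subtract 8×row2 = (0, 0, 0, 8)
step 4: normalize row 3 (÷8) = (0, 0, 0, 1)
  row 0: subtract 3×row3 = (1, 0, 0, 0)
  row 1: subtract 1×row3 = (0, 1, 0, 0)
  row 2: subtract 1×row3 = (0, 0, 1, 0)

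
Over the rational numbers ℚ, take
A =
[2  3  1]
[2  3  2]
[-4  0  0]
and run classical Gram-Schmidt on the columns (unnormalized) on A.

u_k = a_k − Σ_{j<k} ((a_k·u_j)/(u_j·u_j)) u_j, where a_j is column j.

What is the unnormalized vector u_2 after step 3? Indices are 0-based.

Step 1: u_0 = a_0 = (2, 2, -4).
Step 2: u_1 = a_1 − (1/2)·u_0 = (2, 2, 2).
Step 3: u_2 = a_2 − (1/4)·u_0 − (1/2)·u_1 = (-1/2, 1/2, 0).

u_2 = (-1/2, 1/2, 0)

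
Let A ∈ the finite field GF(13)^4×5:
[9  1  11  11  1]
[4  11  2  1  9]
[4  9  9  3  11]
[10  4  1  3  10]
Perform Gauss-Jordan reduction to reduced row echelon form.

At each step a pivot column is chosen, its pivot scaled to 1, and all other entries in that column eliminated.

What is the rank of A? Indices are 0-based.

pivot(0,0)=9: scale R0 → (1, 3, 7, 7, 3)
  clear (1,0): R1 −= (4)R0 → (0, 12, 0, 12, 10)
  clear (2,0): R2 −= (4)R0 → (0, 10, 7, 1, 12)
  clear (3,0): R3 −= (10)R0 → (0, 0, 9, 11, 6)
pivot(1,1)=12: scale R1 → (0, 1, 0, 1, 3)
  clear (0,1): R0 −= (3)R1 → (1, 0, 7, 4, 7)
  clear (2,1): R2 −= (10)R1 → (0, 0, 7, 4, 8)
pivot(2,2)=7: scale R2 → (0, 0, 1, 8, 3)
  clear (0,2): R0 −= (7)R2 → (1, 0, 0, 0, 12)
  clear (3,2): R3 −= (9)R2 → (0, 0, 0, 4, 5)
pivot(3,3)=4: scale R3 → (0, 0, 0, 1, 11)
  clear (1,3): R1 −= (1)R3 → (0, 1, 0, 0, 5)
  clear (2,3): R2 −= (8)R3 → (0, 0, 1, 0, 6)

rank = 4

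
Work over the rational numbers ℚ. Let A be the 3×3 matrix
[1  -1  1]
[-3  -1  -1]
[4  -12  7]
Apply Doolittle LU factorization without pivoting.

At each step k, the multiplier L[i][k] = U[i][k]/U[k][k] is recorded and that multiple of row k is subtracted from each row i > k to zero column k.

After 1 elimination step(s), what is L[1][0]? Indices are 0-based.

[col 0] pivot 1
  R1 -= -3*R0 → (0, -4, 2)  (L[1][0] := -3)
  R2 -= 4*R0 → (0, -8, 3)  (L[2][0] := 4)

L[1][0] = -3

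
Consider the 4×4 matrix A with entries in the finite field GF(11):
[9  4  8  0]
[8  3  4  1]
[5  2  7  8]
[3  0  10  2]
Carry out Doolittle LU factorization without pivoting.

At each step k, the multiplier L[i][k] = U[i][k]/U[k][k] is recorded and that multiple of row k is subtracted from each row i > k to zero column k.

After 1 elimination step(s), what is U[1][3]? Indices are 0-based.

Step 1: pivot at (0,0) is 9.
  row1 ← row1 − (7)·row0  ⇒  L[1][0]=7, U row1=(0, 8, 3, 1)
  row2 ← row2 − (3)·row0  ⇒  L[2][0]=3, U row2=(0, 1, 5, 8)
  row3 ← row3 − (4)·row0  ⇒  L[3][0]=4, U row3=(0, 6, 0, 2)

U[1][3] = 1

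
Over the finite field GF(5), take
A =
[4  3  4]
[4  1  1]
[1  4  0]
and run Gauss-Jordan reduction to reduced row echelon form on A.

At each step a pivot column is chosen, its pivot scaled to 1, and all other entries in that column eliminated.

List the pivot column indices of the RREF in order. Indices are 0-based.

step 1: normalize row 0 (÷4) = (1, 2, 1)
  row 1: subtract 4×row0 = (0, 3, 2)
  row 2: subtract 1×row0 = (0, 2, 4)
step 2: normalize row 1 (÷3) = (0, 1, 4)
  row 0: subtract 2×row1 = (1, 0, 3)
  row 2: subtract 2×row1 = (0, 0, 1)
step 3: normalize row 2 (÷1) = (0, 0, 1)
  row 0: subtract 3×row2 = (1, 0, 0)
  row 1: subtract 4×row2 = (0, 1, 0)

pivot columns: 0, 1, 2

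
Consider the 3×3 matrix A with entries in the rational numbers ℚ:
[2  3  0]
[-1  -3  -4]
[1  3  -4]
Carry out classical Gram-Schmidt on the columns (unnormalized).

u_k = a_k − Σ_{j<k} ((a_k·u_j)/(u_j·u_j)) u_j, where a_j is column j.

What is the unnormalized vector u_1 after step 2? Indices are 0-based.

u_1 = (-1, -1, 1)

Step 1: u_0 = a_0 = (2, -1, 1).
Step 2: u_1 = a_1 − (2)·u_0 = (-1, -1, 1).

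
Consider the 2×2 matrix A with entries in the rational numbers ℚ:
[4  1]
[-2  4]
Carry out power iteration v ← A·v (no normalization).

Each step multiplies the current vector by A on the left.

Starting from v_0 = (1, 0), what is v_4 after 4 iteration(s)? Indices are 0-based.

v_4 = (68, -448)

v_0 = (1, 0).
v_1 = A·v_0 = (4, -2).
v_2 = A·v_1 = (14, -16).
v_3 = A·v_2 = (40, -92).
v_4 = A·v_3 = (68, -448).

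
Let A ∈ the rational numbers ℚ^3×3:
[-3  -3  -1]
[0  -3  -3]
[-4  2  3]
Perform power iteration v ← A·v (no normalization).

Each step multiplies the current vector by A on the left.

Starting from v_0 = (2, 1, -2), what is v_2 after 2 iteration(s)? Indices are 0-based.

v_2 = (24, 27, -2)

v_0 = (2, 1, -2).
v_1 = A·v_0 = (-7, 3, -12).
v_2 = A·v_1 = (24, 27, -2).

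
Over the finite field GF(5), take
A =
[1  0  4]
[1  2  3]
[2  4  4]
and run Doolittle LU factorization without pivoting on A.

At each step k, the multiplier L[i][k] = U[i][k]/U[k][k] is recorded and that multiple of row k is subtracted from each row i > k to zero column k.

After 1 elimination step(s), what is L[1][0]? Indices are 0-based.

L[1][0] = 1

[col 0] pivot 1
  R1 -= 1*R0 → (0, 2, 4)  (L[1][0] := 1)
  R2 -= 2*R0 → (0, 4, 1)  (L[2][0] := 2)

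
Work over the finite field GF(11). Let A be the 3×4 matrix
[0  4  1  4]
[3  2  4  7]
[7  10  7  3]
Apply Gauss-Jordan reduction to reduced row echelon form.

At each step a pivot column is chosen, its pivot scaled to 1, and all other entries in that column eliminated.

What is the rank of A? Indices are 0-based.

rank = 3

pivot(0,0): swap R0↔R1
pivot(0,0)=3: scale R0 → (1, 8, 5, 6)
  clear (2,0): R2 −= (7)R0 → (0, 9, 5, 5)
pivot(1,1)=4: scale R1 → (0, 1, 3, 1)
  clear (0,1): R0 −= (8)R1 → (1, 0, 3, 9)
  clear (2,1): R2 −= (9)R1 → (0, 0, 0, 7)
col 2: no nonzero at/below row 2; advance.
pivot(2,3)=7: scale R2 → (0, 0, 0, 1)
  clear (0,3): R0 −= (9)R2 → (1, 0, 3, 0)
  clear (1,3): R1 −= (1)R2 → (0, 1, 3, 0)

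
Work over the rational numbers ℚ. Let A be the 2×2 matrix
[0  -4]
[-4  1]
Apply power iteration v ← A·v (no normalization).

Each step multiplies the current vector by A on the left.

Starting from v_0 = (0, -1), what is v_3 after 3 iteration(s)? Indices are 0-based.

v_0 = (0, -1).
v_1 = A·v_0 = (4, -1).
v_2 = A·v_1 = (4, -17).
v_3 = A·v_2 = (68, -33).

v_3 = (68, -33)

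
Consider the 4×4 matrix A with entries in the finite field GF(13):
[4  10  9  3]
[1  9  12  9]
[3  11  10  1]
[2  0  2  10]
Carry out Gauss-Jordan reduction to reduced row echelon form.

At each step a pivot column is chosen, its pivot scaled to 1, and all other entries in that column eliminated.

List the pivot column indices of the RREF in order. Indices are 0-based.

pivot columns: 0, 1, 2, 3

step 1: normalize row 0 (÷4) = (1, 9, 12, 4)
  row 1: subtract 1×row0 = (0, 0, 0, 5)
  row 2: subtract 3×row0 = (0, 10, 0, 2)
  row 3: subtract 2×row0 = (0, 8, 4, 2)
step 2: exchange rows 1,2
step 2: normalize row 1 (÷10) = (0, 1, 0, 8)
  row 0: subtract 9×row1 = (1, 0, 12, 10)
  row 3: subtract 8×row1 = (0, 0, 4, 3)
step 3: exchange rows 2,3
step 3: normalize row 2 (÷4) = (0, 0, 1, 4)
  row 0: subtract 12×row2 = (1, 0, 0, 1)
step 4: normalize row 3 (÷5) = (0, 0, 0, 1)
  row 0: subtract 1×row3 = (1, 0, 0, 0)
  row 1: subtract 8×row3 = (0, 1, 0, 0)
  row 2: subtract 4×row3 = (0, 0, 1, 0)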